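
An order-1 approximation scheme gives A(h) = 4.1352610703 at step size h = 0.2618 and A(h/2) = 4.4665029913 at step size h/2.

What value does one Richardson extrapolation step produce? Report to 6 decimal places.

Order 1 gives 2^r = 2 and 2^r − 1 = 1.
Difference of the inputs: 4.4665029913 − 4.1352610703 = 0.3312419210
Divide by 2^1 − 1 = 1: 0.3312419210/1 = 0.3312419210
R = A(h/2) + (A(h/2) − A(h))/1 = 4.4665029913 + 0.3312419210 = 4.7977449123
Shift from A(h/2): +0.3312419210.

4.797745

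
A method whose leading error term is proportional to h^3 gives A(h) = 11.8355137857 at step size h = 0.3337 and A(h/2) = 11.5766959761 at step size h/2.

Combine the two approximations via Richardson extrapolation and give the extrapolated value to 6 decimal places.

Leading term ∝ h^3; use weight 8 = 2^3.
Top: 8(11.5766959761) − (11.8355137857) = 80.7780540231
Denominator 8 − 1 = 7.
80.7780540231 ÷ 7 = 11.5397220033
Correction |R − A(h/2)| = 3.697e-02; gap |A(h/2) − A(h)| = 2.588e-01.

11.539722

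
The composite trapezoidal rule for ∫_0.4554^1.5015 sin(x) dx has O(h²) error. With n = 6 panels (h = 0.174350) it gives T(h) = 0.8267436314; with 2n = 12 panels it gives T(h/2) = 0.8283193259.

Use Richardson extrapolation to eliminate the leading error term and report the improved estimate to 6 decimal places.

0.828845

r = 2, so 2^r = 4.
2^2*A(h/2) = 3.3132773036; minus A(h) gives 2.4865336722.
Divide by 2^2 − 1 = 3.
Extrapolated: 2.4865336722 / 3 = 0.8288445574
Gap between inputs: 1.576e-03; correction applied: +0.0005252315.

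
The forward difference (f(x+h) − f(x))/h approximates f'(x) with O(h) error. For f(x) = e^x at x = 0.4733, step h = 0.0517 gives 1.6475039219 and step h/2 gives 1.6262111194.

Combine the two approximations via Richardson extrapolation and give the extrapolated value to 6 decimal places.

1.604918

r = 1, so 2^r = 2.
Weighted: 3.2524222388 − 1.6475039219 = 1.6049183169
(2*1.6262111194 − 1.6475039219)/(2 − 1) = 1.6049183169
Correction |R − A(h/2)| = 2.129e-02; gap |A(h/2) − A(h)| = 2.129e-02.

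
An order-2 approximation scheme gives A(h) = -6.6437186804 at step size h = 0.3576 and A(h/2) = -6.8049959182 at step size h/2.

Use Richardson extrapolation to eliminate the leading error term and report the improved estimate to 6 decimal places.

Method order is 2; weight 2^2 = 4.
4×(-6.8049959182) − (-6.6437186804) = -20.5762649924
Denominator 4 − 1 = 3.
(4×(-6.8049959182) − (-6.6437186804))/(4 − 1) = -6.8587549975

-6.858755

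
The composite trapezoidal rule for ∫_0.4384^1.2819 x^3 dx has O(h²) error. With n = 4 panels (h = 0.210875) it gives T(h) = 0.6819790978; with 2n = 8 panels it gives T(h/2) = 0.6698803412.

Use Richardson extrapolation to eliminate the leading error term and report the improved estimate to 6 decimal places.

r = 2: numerator weight 4, denominator 3.
Difference of the inputs: 0.6698803412 − 0.6819790978 = -0.0120987566
Correction (A(h/2) − A(h))/(4 − 1) = (-0.0120987566)/3 = -0.0040329189
R = A(h/2) + (A(h/2) − A(h))/3 = 0.6698803412 − 0.0040329189 = 0.6658474223
Correction |R − A(h/2)| = 4.033e-03; gap |A(h/2) − A(h)| = 1.210e-02.

0.665847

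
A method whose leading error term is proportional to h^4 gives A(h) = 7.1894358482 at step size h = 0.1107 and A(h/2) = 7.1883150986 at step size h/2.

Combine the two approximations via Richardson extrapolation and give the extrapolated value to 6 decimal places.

7.188240

r = 4, so 2^r = 16.
A(h/2) − A(h) = 7.1883150986 − 7.1894358482 = -0.0011207496
Divide by 2^4 − 1 = 15: (-0.0011207496)/15 = -0.0000747166
R = 7.1883150986 − 0.0000747166 = 7.1882403820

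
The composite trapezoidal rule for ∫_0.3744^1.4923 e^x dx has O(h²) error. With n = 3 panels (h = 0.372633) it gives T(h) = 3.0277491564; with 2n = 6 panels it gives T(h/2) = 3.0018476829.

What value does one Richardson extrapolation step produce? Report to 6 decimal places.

Order 2 gives 2^r = 4 and 2^r − 1 = 3.
Numerator 4 × A(h/2) − A(h) = 4 × 3.0018476829 − 3.0277491564 = 8.9796415752
Extrapolated: 8.9796415752 / 3 = 2.9932138584
Shift from A(h/2): −0.0086338245.

2.993214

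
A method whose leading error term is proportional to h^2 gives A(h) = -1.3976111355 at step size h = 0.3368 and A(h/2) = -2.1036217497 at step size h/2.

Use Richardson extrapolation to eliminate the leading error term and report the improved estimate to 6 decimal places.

-2.338959

Leading term ∝ h^2; use weight 4 = 2^2.
Numerator 4·A(h/2) − A(h) = 4·(-2.1036217497) − (-1.3976111355) = -7.0168758633
R = (-7.0168758633)/3 = -2.3389586211
Correction |R − A(h/2)| = 2.353e-01; gap |A(h/2) − A(h)| = 7.060e-01.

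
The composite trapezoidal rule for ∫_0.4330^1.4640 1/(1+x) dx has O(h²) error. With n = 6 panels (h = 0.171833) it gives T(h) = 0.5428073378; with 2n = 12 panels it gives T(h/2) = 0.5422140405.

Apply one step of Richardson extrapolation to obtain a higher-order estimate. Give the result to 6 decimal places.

The method has order 2: 2^2 = 4.
2^2×A(h/2) = 2.1688561620; minus A(h) gives 1.6260488242.
Denominator 4 − 1 = 3.
(4×0.5422140405 − 0.5428073378)/(4 − 1) = 0.5420162747
Gap between inputs: 5.933e-04; correction applied: −0.0001977658.

0.542016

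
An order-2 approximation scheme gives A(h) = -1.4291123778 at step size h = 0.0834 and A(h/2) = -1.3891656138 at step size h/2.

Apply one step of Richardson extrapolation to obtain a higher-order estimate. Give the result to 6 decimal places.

r = 2: numerator weight 4, denominator 3.
Difference of the inputs: -1.3891656138 − (-1.4291123778) = 0.0399467640
Divide by 2^2 − 1 = 3: 0.0399467640/3 = 0.0133155880
R = A(h/2) + (A(h/2) − A(h))/3 = -1.3891656138 + 0.0133155880 = -1.3758500258
Correction |R − A(h/2)| = 1.332e-02; gap |A(h/2) − A(h)| = 3.995e-02.

-1.375850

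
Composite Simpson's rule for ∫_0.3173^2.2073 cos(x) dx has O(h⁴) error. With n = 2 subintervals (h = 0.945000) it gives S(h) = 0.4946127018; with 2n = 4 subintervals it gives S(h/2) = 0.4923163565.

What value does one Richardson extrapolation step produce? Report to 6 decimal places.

Method order is 4; weight 2^4 = 16.
16·0.4923163565 = 7.8770617040; 7.8770617040 − 0.4946127018 = 7.3824490022
Denominator 16 − 1 = 15.
Result: 0.4921632668
Correction |R − A(h/2)| = 1.531e-04; gap |A(h/2) − A(h)| = 2.296e-03.

0.492163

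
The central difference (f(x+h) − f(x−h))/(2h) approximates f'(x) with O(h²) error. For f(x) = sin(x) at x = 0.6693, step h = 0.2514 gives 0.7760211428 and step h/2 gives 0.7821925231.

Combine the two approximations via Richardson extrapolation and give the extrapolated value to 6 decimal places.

Leading term ∝ h^2; use weight 4 = 2^2.
4·0.7821925231 − 0.7760211428 = 2.3527489496
(4·0.7821925231 − 0.7760211428)/(4 − 1) = 0.7842496499

0.784250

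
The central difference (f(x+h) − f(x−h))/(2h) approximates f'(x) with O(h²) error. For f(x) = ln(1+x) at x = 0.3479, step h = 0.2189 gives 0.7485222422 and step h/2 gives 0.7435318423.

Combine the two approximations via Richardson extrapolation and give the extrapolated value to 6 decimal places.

The method has order 2: 2^2 = 4.
Difference of the inputs: 0.7435318423 − 0.7485222422 = -0.0049903999
Correction (A(h/2) − A(h))/(4 − 1) = (-0.0049903999)/3 = -0.0016634666
R = 0.7435318423 − 0.0016634666 = 0.7418683757

0.741868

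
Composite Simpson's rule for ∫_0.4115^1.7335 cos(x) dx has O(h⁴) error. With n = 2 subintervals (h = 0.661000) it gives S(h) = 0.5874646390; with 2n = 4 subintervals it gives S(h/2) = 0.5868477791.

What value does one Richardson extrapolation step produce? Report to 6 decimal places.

0.586807

Method order is 4; weight 2^4 = 16.
Numerator 16·A(h/2) − A(h) = 16·0.5868477791 − 0.5874646390 = 8.8020998266
Extrapolated: 8.8020998266 / 15 = 0.5868066551
Correction |R − A(h/2)| = 4.112e-05; gap |A(h/2) − A(h)| = 6.169e-04.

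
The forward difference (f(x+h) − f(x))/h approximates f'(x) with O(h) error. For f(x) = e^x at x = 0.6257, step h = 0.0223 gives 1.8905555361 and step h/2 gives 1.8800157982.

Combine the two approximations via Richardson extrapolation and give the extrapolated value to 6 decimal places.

1.869476

With r = 1 the leading error scales as h^1, so the weight is 2^1 = 2.
Top: 2(1.8800157982) − (1.8905555361) = 1.8694760603
(2*1.8800157982 − 1.8905555361)/(2 − 1) = 1.8694760603
Correction |R − A(h/2)| = 1.054e-02; gap |A(h/2) − A(h)| = 1.054e-02.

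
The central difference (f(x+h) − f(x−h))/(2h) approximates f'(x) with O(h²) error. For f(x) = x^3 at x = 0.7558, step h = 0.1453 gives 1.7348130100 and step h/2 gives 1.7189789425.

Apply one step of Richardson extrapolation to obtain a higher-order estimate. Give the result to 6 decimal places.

With r = 2 the leading error scales as h^2, so the weight is 2^2 = 4.
A(h/2) − A(h) = 1.7189789425 − 1.7348130100 = -0.0158340675
Divide by 2^2 − 1 = 3: (-0.0158340675)/3 = -0.0052780225
R = 1.7189789425 − 0.0052780225 = 1.7137009200
Correction |R − A(h/2)| = 5.278e-03; gap |A(h/2) − A(h)| = 1.583e-02.

1.713701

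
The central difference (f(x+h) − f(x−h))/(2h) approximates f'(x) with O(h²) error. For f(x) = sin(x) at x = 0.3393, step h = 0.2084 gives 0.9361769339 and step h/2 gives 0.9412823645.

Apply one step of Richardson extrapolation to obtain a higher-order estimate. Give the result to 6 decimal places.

0.942984

Leading term ∝ h^2; use weight 4 = 2^2.
Numerator 4*A(h/2) − A(h) = 4*0.9412823645 − 0.9361769339 = 2.8289525241
Extrapolated: 2.8289525241 / 3 = 0.9429841747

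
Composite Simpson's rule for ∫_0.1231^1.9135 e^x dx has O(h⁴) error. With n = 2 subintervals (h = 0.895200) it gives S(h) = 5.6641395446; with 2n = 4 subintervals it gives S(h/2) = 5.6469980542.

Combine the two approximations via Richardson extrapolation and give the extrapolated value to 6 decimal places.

5.645855

Error is O(h^4); halving h shrinks it by 2^4 = 16.
16*5.6469980542 = 90.3519688672; subtract 5.6641395446 → 84.6878293226
Denominator 16 − 1 = 15.
R = 84.6878293226/15 = 5.6458552882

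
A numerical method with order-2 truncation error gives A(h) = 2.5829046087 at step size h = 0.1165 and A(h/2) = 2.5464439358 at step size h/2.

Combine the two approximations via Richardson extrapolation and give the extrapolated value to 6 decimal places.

2.534290

Method order is 2; weight 2^2 = 4.
Numerator 4*A(h/2) − A(h) = 4*2.5464439358 − 2.5829046087 = 7.6028711345
Extrapolated: 7.6028711345 / 3 = 2.5342903782
Gap between inputs: 3.646e-02; correction applied: −0.0121535576.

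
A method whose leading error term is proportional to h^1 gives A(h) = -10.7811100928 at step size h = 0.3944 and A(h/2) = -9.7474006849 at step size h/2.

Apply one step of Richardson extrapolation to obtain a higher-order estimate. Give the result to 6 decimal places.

The method has order 1: 2^1 = 2.
2*(-9.7474006849) − (-10.7811100928) = -8.7136912770
Divide by 2^1 − 1 = 1.
Extrapolated: (-8.7136912770) / 1 = -8.7136912770

-8.713691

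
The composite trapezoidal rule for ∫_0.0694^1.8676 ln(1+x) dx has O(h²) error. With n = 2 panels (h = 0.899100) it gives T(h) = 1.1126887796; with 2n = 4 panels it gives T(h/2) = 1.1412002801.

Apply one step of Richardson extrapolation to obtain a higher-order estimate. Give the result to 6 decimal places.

1.150704

r = 2, so 2^r = 4.
2^2 × A(h/2) = 4.5648011204; minus A(h) gives 3.4521123408.
R = 3.4521123408/3 = 1.1507041136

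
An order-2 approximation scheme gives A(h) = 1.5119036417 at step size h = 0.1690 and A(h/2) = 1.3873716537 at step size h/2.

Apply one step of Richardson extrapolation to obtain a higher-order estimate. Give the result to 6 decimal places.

1.345861

r = 2: numerator weight 4, denominator 3.
4*1.3873716537 − 1.5119036417 = 4.0375829731
Divide by 2^2 − 1 = 3.
(4*1.3873716537 − 1.5119036417)/(4 − 1) = 1.3458609910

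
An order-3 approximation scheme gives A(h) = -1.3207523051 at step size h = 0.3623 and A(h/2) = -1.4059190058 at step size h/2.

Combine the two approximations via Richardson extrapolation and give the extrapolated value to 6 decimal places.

Order 3 gives 2^r = 8 and 2^r − 1 = 7.
Weighted: (-11.2473520464) − (-1.3207523051) = -9.9265997413
Divide by 2^3 − 1 = 7.
(-9.9265997413) ÷ 7 = -1.4180856773
Correction |R − A(h/2)| = 1.217e-02; gap |A(h/2) − A(h)| = 8.517e-02.

-1.418086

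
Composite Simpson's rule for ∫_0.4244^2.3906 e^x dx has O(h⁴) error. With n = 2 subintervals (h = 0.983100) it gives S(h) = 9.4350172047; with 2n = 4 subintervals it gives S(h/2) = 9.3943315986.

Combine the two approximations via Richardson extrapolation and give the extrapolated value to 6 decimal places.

r = 4: numerator weight 16, denominator 15.
16·9.3943315986 = 150.3093055776; 150.3093055776 − 9.4350172047 = 140.8742883729
Divide by 2^4 − 1 = 15.
(16·9.3943315986 − 9.4350172047)/(16 − 1) = 9.3916192249

9.391619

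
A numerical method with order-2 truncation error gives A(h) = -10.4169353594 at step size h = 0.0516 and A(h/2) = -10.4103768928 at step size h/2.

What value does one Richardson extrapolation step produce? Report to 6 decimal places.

Method order is 2; weight 2^2 = 4.
4 × (-10.4103768928) − (-10.4169353594) = -31.2245722118
(4 × (-10.4103768928) − (-10.4169353594))/(4 − 1) = -10.4081907373
Shift from A(h/2): +0.0021861555.

-10.408191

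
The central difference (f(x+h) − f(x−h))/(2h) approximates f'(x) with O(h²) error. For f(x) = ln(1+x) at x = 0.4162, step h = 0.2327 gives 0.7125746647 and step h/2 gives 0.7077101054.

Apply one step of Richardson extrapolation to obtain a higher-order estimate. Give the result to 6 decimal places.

With r = 2 the leading error scales as h^2, so the weight is 2^2 = 4.
Weighted: 2.8308404216 − 0.7125746647 = 2.1182657569
Divide by 2^2 − 1 = 3.
R = 2.1182657569/3 = 0.7060885856

0.706089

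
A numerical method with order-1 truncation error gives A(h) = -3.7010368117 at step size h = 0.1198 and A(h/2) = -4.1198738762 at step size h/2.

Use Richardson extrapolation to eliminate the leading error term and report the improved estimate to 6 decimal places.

-4.538711

r = 1: numerator weight 2, denominator 1.
2×(-4.1198738762) = -8.2397477524; subtract (-3.7010368117) → -4.5387109407
(2×(-4.1198738762) − (-3.7010368117))/(2 − 1) = -4.5387109407
Gap between inputs: 4.188e-01; correction applied: −0.4188370645.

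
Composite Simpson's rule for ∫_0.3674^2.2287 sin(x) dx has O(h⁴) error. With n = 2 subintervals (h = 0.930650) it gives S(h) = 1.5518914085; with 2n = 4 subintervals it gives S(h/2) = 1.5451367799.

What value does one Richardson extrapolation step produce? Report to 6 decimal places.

Order 4 gives 2^r = 16 and 2^r − 1 = 15.
16·1.5451367799 = 24.7221884784; 24.7221884784 − 1.5518914085 = 23.1702970699
(16·1.5451367799 − 1.5518914085)/(16 − 1) = 1.5446864713
Shift from A(h/2): −0.0004503086.

1.544686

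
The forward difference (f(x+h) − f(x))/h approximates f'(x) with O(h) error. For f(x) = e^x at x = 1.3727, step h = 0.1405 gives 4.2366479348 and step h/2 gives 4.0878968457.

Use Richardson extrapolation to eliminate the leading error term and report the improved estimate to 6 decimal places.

r = 1, so 2^r = 2.
2×4.0878968457 − 4.2366479348 = 3.9391457566
(2×4.0878968457 − 4.2366479348)/(2 − 1) = 3.9391457566
Gap between inputs: 1.488e-01; correction applied: −0.1487510891.

3.939146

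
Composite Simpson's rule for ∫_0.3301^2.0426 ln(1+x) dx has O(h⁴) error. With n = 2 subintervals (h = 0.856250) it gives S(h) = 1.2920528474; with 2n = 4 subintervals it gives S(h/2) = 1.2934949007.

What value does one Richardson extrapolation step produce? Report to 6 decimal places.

Order 4 gives 2^r = 16 and 2^r − 1 = 15.
Top: 16(1.2934949007) − (1.2920528474) = 19.4038655638
Divide by 2^4 − 1 = 15.
(16*1.2934949007 − 1.2920528474)/(16 − 1) = 1.2935910376
Shift from A(h/2): +0.0000961369.

1.293591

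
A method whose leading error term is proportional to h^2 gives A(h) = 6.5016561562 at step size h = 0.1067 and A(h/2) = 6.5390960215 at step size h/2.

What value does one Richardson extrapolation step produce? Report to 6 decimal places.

6.551576

With r = 2 the leading error scales as h^2, so the weight is 2^2 = 4.
4*6.5390960215 = 26.1563840860; subtract 6.5016561562 → 19.6547279298
19.6547279298 ÷ 3 = 6.5515759766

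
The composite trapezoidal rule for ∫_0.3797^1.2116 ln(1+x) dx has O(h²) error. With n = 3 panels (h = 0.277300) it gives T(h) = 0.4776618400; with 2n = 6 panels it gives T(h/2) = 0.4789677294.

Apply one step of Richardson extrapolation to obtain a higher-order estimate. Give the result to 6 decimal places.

0.479403

Leading term ∝ h^2; use weight 4 = 2^2.
4*0.4789677294 = 1.9158709176; 1.9158709176 − 0.4776618400 = 1.4382090776
R = 1.4382090776/3 = 0.4794030259
Shift from A(h/2): +0.0004352965.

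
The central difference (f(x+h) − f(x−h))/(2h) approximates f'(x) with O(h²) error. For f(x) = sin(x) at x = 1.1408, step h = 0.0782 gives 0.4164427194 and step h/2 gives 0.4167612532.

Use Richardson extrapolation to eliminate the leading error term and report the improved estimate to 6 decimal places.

With r = 2 the leading error scales as h^2, so the weight is 2^2 = 4.
2^2×A(h/2) = 1.6670450128; minus A(h) gives 1.2506022934.
(4×0.4167612532 − 0.4164427194)/(4 − 1) = 0.4168674311
Correction |R − A(h/2)| = 1.062e-04; gap |A(h/2) − A(h)| = 3.185e-04.

0.416867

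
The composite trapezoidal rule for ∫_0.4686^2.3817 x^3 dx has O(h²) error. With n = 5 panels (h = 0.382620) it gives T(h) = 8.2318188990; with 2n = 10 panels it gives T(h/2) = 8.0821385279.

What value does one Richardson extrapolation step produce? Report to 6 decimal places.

8.032245

Order 2 gives 2^r = 4 and 2^r − 1 = 3.
Difference of the inputs: 8.0821385279 − 8.2318188990 = -0.1496803711
Divide by 2^2 − 1 = 3: (-0.1496803711)/3 = -0.0498934570
R = A(h/2) + (A(h/2) − A(h))/3 = 8.0821385279 − 0.0498934570 = 8.0322450709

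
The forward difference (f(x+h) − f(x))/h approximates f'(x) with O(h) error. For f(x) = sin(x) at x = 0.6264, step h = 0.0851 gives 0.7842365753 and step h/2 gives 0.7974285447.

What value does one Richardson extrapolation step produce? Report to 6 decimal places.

0.810621

With r = 1 the leading error scales as h^1, so the weight is 2^1 = 2.
2 × 0.7974285447 − 0.7842365753 = 0.8106205141
Divide by 2^1 − 1 = 1.
R = 0.8106205141/1 = 0.8106205141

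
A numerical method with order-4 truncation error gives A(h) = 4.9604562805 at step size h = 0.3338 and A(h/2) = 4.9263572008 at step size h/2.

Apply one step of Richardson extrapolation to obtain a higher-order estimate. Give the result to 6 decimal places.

4.924084

Leading term ∝ h^4; use weight 16 = 2^4.
16*4.9263572008 = 78.8217152128; 78.8217152128 − 4.9604562805 = 73.8612589323
Denominator 16 − 1 = 15.
(16*4.9263572008 − 4.9604562805)/(16 − 1) = 4.9240839288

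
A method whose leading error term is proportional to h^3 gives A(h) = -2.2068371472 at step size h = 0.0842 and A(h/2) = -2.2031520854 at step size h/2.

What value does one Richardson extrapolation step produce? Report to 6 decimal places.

-2.202626

Method order is 3; weight 2^3 = 8.
8·(-2.2031520854) = -17.6252166832; (-17.6252166832) − (-2.2068371472) = -15.4183795360
(-15.4183795360) ÷ 7 = -2.2026256480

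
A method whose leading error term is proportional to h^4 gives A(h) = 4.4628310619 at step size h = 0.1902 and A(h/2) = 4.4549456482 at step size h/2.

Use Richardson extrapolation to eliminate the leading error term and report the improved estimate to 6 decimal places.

Leading term ∝ h^4; use weight 16 = 2^4.
Numerator 16×A(h/2) − A(h) = 16×4.4549456482 − 4.4628310619 = 66.8162993093
Extrapolated: 66.8162993093 / 15 = 4.4544199540
Gap between inputs: 7.885e-03; correction applied: −0.0005256942.

4.454420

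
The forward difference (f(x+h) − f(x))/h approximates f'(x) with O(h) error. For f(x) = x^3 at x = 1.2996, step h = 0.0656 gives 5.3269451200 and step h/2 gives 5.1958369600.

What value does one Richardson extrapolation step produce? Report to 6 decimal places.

Method order is 1; weight 2^1 = 2.
2 × 5.1958369600 = 10.3916739200; 10.3916739200 − 5.3269451200 = 5.0647288000
Extrapolated: 5.0647288000 / 1 = 5.0647288000
Gap between inputs: 1.311e-01; correction applied: −0.1311081600.

5.064729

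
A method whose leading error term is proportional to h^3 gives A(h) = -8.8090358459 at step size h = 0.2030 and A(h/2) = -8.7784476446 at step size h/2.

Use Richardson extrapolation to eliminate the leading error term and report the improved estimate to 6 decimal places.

-8.774078

r = 3, so 2^r = 8.
Weighted: (-70.2275811568) − (-8.8090358459) = -61.4185453109
Divide by 2^3 − 1 = 7.
So the Richardson estimate is -8.7740779016.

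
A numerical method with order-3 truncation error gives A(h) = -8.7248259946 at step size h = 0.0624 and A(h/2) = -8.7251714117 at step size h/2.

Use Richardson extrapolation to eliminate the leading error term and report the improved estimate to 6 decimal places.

The method has order 3: 2^3 = 8.
Weighted: (-69.8013712936) − (-8.7248259946) = -61.0765452990
Divide by 2^3 − 1 = 7.
Extrapolated: (-61.0765452990) / 7 = -8.7252207570
Gap between inputs: 3.454e-04; correction applied: −0.0000493453.

-8.725221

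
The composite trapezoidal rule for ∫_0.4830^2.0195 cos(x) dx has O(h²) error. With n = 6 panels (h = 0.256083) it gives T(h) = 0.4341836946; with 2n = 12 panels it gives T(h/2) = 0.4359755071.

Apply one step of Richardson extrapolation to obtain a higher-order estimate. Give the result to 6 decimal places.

0.436573

Error is O(h^2); halving h shrinks it by 2^2 = 4.
4 × 0.4359755071 = 1.7439020284; 1.7439020284 − 0.4341836946 = 1.3097183338
(4 × 0.4359755071 − 0.4341836946)/(4 − 1) = 0.4365727779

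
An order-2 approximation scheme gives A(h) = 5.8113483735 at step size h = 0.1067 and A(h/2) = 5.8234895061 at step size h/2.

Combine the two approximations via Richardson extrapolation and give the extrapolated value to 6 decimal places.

5.827537

Error is O(h^2); halving h shrinks it by 2^2 = 4.
Top: 4(5.8234895061) − (5.8113483735) = 17.4826096509
Divide by 2^2 − 1 = 3.
Extrapolated: 17.4826096509 / 3 = 5.8275365503
Shift from A(h/2): +0.0040470442.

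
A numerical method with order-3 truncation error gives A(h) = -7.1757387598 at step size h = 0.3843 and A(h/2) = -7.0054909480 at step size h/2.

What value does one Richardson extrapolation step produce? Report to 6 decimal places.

-6.981170

Leading term ∝ h^3; use weight 8 = 2^3.
Top: 8(-7.0054909480) − (-7.1757387598) = -48.8681888242
Denominator 8 − 1 = 7.
(8·(-7.0054909480) − (-7.1757387598))/(8 − 1) = -6.9811698320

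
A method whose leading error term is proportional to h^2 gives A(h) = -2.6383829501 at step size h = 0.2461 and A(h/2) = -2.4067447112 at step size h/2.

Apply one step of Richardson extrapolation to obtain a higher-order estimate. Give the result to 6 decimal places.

-2.329532

Leading term ∝ h^2; use weight 4 = 2^2.
Numerator 4·A(h/2) − A(h) = 4·(-2.4067447112) − (-2.6383829501) = -6.9885958947
R = (-6.9885958947)/3 = -2.3295319649
Shift from A(h/2): +0.0772127463.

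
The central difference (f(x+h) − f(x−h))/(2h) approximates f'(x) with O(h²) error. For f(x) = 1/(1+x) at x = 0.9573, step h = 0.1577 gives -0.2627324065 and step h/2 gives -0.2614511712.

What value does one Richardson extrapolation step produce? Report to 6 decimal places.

-0.261024

Leading term ∝ h^2; use weight 4 = 2^2.
Difference of the inputs: -0.2614511712 − (-0.2627324065) = 0.0012812353
Divide by 2^2 − 1 = 3: 0.0012812353/3 = 0.0004270784
R = -0.2614511712 + 0.0004270784 = -0.2610240928
Correction |R − A(h/2)| = 4.271e-04; gap |A(h/2) − A(h)| = 1.281e-03.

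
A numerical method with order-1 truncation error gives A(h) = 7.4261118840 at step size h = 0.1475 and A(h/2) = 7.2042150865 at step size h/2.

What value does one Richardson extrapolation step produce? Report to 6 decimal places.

6.982318

Method order is 1; weight 2^1 = 2.
Top: 2(7.2042150865) − (7.4261118840) = 6.9823182890
Divide by 2^1 − 1 = 1.
R = 6.9823182890/1 = 6.9823182890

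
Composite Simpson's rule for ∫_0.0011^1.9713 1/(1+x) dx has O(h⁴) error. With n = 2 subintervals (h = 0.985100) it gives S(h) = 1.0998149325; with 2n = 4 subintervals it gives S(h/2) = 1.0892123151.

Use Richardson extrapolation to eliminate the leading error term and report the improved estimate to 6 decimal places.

Method order is 4; weight 2^4 = 16.
Numerator 16×A(h/2) − A(h) = 16×1.0892123151 − 1.0998149325 = 16.3275821091
Denominator 16 − 1 = 15.
Result: 1.0885054739

1.088505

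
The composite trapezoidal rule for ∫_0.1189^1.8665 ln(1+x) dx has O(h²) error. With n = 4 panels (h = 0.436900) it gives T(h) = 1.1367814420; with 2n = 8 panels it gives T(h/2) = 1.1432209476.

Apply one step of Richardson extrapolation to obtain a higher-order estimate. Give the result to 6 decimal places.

1.145367

Method order is 2; weight 2^2 = 4.
4·1.1432209476 = 4.5728837904; 4.5728837904 − 1.1367814420 = 3.4361023484
Divide by 2^2 − 1 = 3.
3.4361023484 ÷ 3 = 1.1453674495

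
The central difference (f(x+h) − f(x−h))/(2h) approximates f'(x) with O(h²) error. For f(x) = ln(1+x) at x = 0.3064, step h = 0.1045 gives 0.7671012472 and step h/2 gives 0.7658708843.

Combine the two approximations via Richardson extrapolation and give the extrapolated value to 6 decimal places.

0.765461

With r = 2 the leading error scales as h^2, so the weight is 2^2 = 4.
Top: 4(0.7658708843) − (0.7671012472) = 2.2963822900
Divide by 2^2 − 1 = 3.
Result: 0.7654607633
Gap between inputs: 1.230e-03; correction applied: −0.0004101210.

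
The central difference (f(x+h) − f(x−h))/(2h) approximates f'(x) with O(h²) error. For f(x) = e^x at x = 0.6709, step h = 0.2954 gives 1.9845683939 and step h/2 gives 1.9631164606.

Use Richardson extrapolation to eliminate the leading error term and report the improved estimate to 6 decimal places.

r = 2, so 2^r = 4.
4×1.9631164606 = 7.8524658424; 7.8524658424 − 1.9845683939 = 5.8678974485
5.8678974485 ÷ 3 = 1.9559658162
Gap between inputs: 2.145e-02; correction applied: −0.0071506444.

1.955966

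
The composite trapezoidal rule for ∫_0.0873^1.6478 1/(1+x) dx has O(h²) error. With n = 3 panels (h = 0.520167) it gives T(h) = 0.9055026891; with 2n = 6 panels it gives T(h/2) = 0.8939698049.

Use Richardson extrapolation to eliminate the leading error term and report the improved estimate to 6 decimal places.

0.890126

r = 2: numerator weight 4, denominator 3.
Top: 4(0.8939698049) − (0.9055026891) = 2.6703765305
Denominator 4 − 1 = 3.
Extrapolated: 2.6703765305 / 3 = 0.8901255102
Correction |R − A(h/2)| = 3.844e-03; gap |A(h/2) − A(h)| = 1.153e-02.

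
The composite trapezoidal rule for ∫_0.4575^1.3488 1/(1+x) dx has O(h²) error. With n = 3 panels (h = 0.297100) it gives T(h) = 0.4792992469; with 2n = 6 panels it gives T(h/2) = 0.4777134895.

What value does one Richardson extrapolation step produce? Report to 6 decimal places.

0.477185

The method has order 2: 2^2 = 4.
4×0.4777134895 = 1.9108539580; subtract 0.4792992469 → 1.4315547111
Extrapolated: 1.4315547111 / 3 = 0.4771849037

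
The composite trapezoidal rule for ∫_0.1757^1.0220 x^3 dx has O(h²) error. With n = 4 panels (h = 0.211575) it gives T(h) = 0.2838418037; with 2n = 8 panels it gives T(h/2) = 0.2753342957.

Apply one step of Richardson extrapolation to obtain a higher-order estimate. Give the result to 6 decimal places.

The method has order 2: 2^2 = 4.
Weighted: 1.1013371828 − 0.2838418037 = 0.8174953791
0.8174953791 ÷ 3 = 0.2724984597

0.272498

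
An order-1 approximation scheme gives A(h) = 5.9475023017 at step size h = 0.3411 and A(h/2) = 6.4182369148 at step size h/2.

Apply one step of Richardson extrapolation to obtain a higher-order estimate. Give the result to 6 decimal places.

With r = 1 the leading error scales as h^1, so the weight is 2^1 = 2.
A(h/2) − A(h) = 6.4182369148 − 5.9475023017 = 0.4707346131
Divide by 2^1 − 1 = 1: 0.4707346131/1 = 0.4707346131
R = 6.4182369148 + 0.4707346131 = 6.8889715279
Shift from A(h/2): +0.4707346131.

6.888972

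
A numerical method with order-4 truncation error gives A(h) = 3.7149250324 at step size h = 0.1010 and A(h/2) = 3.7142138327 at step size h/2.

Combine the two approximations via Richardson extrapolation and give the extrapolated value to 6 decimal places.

r = 4, so 2^r = 16.
16·3.7142138327 = 59.4274213232; 59.4274213232 − 3.7149250324 = 55.7124962908
(16·3.7142138327 − 3.7149250324)/(16 − 1) = 3.7141664194
Gap between inputs: 7.112e-04; correction applied: −0.0000474133.

3.714166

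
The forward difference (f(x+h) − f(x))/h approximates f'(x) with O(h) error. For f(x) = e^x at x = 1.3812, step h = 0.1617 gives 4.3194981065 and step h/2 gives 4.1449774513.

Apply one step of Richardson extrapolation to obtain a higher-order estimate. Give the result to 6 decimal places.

r = 1, so 2^r = 2.
2·4.1449774513 = 8.2899549026; subtract 4.3194981065 → 3.9704567961
(2·4.1449774513 − 4.3194981065)/(2 − 1) = 3.9704567961

3.970457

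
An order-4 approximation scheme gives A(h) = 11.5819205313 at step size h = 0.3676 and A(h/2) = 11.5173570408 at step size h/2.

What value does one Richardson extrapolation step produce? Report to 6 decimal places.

11.513053

With r = 4 the leading error scales as h^4, so the weight is 2^4 = 16.
Weighted: 184.2777126528 − 11.5819205313 = 172.6957921215
R = 172.6957921215/15 = 11.5130528081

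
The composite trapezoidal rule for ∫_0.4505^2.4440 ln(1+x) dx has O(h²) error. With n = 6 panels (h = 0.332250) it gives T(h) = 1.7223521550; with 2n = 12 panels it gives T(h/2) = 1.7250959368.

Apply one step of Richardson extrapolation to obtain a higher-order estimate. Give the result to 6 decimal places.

1.726011

Order 2 gives 2^r = 4 and 2^r − 1 = 3.
Difference of the inputs: 1.7250959368 − 1.7223521550 = 0.0027437818
Correction (A(h/2) − A(h))/(4 − 1) = 0.0027437818/3 = 0.0009145939
R = 1.7250959368 + 0.0009145939 = 1.7260105307
Correction |R − A(h/2)| = 9.146e-04; gap |A(h/2) − A(h)| = 2.744e-03.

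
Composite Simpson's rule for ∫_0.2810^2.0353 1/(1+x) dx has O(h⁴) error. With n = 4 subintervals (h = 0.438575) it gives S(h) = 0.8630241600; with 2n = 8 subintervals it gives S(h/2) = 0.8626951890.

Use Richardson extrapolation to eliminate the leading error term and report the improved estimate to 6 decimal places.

r = 4, so 2^r = 16.
Top: 16(0.8626951890) − (0.8630241600) = 12.9400988640
Denominator 16 − 1 = 15.
So the Richardson estimate is 0.8626732576.
Correction |R − A(h/2)| = 2.193e-05; gap |A(h/2) − A(h)| = 3.290e-04.

0.862673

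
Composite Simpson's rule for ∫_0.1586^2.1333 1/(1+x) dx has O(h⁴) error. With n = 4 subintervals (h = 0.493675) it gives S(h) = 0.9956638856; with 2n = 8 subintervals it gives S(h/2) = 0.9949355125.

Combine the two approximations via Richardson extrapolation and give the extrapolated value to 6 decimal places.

Error is O(h^4); halving h shrinks it by 2^4 = 16.
Numerator 16*A(h/2) − A(h) = 16*0.9949355125 − 0.9956638856 = 14.9233043144
Divide by 2^4 − 1 = 15.
Extrapolated: 14.9233043144 / 15 = 0.9948869543

0.994887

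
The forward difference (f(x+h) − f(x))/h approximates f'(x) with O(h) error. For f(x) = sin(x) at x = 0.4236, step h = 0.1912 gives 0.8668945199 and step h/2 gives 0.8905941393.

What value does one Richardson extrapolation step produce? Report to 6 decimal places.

0.914294

Error is O(h^1); halving h shrinks it by 2^1 = 2.
Weighted: 1.7811882786 − 0.8668945199 = 0.9142937587
Divide by 2^1 − 1 = 1.
Extrapolated: 0.9142937587 / 1 = 0.9142937587
Shift from A(h/2): +0.0236996194.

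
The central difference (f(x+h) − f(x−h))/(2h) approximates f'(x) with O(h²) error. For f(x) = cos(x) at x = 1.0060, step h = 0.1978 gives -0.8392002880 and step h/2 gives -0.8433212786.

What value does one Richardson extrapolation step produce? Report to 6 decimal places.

Error is O(h^2); halving h shrinks it by 2^2 = 4.
4·(-0.8433212786) = -3.3732851144; subtract (-0.8392002880) → -2.5340848264
(4·(-0.8433212786) − (-0.8392002880))/(4 − 1) = -0.8446949421
Correction |R − A(h/2)| = 1.374e-03; gap |A(h/2) − A(h)| = 4.121e-03.

-0.844695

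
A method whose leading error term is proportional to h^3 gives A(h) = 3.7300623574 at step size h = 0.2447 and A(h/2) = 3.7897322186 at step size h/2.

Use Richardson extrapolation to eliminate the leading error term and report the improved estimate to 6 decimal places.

r = 3: numerator weight 8, denominator 7.
2^3*A(h/2) = 30.3178577488; minus A(h) gives 26.5877953914.
26.5877953914 ÷ 7 = 3.7982564845

3.798256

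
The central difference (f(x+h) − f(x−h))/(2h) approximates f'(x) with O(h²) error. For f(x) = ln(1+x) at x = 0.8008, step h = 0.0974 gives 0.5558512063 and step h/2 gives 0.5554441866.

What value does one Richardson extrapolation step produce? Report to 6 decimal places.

0.555309

r = 2: numerator weight 4, denominator 3.
4 × 0.5554441866 − 0.5558512063 = 1.6659255401
R = 1.6659255401/3 = 0.5553085134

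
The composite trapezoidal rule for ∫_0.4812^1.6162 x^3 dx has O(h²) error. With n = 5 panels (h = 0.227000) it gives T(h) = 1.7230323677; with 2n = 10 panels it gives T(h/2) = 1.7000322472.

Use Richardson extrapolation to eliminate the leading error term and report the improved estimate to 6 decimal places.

1.692366

With r = 2 the leading error scales as h^2, so the weight is 2^2 = 4.
Numerator 4×A(h/2) − A(h) = 4×1.7000322472 − 1.7230323677 = 5.0770966211
(4×1.7000322472 − 1.7230323677)/(4 − 1) = 1.6923655404
Correction |R − A(h/2)| = 7.667e-03; gap |A(h/2) − A(h)| = 2.300e-02.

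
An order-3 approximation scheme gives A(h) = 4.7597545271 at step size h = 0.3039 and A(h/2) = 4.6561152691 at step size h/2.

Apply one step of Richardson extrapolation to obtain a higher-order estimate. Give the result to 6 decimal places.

The method has order 3: 2^3 = 8.
Top: 8(4.6561152691) − (4.7597545271) = 32.4891676257
32.4891676257 ÷ 7 = 4.6413096608
Correction |R − A(h/2)| = 1.481e-02; gap |A(h/2) − A(h)| = 1.036e-01.

4.641310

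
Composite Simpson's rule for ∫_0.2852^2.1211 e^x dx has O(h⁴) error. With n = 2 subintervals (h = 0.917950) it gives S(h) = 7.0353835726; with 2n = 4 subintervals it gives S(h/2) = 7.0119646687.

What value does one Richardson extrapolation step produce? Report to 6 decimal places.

7.010403

Error is O(h^4); halving h shrinks it by 2^4 = 16.
Difference of the inputs: 7.0119646687 − 7.0353835726 = -0.0234189039
Divide by 2^4 − 1 = 15: (-0.0234189039)/15 = -0.0015612603
R = A(h/2) + (A(h/2) − A(h))/15 = 7.0119646687 − 0.0015612603 = 7.0104034084
Gap between inputs: 2.342e-02; correction applied: −0.0015612603.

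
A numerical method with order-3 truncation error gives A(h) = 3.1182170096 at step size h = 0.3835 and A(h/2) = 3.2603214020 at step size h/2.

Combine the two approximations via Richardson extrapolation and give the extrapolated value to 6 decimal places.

Order 3 gives 2^r = 8 and 2^r − 1 = 7.
8*3.2603214020 − 3.1182170096 = 22.9643542064
Divide by 2^3 − 1 = 7.
22.9643542064 ÷ 7 = 3.2806220295
Correction |R − A(h/2)| = 2.030e-02; gap |A(h/2) − A(h)| = 1.421e-01.

3.280622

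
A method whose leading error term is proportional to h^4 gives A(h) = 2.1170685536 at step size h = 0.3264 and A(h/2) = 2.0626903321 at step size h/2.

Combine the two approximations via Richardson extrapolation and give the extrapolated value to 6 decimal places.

2.059065

r = 4: numerator weight 16, denominator 15.
Difference of the inputs: 2.0626903321 − 2.1170685536 = -0.0543782215
Correction (A(h/2) − A(h))/(16 − 1) = (-0.0543782215)/15 = -0.0036252148
R = 2.0626903321 − 0.0036252148 = 2.0590651173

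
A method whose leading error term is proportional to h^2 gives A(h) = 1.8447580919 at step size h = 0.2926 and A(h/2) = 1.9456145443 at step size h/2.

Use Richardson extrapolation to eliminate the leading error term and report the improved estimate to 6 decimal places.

1.979233

r = 2: numerator weight 4, denominator 3.
Top: 4(1.9456145443) − (1.8447580919) = 5.9377000853
(4 × 1.9456145443 − 1.8447580919)/(4 − 1) = 1.9792333618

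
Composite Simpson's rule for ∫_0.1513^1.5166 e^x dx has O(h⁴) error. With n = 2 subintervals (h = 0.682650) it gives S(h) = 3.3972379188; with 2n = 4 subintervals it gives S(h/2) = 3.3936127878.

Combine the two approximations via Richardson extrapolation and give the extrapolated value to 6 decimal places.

3.393371

With r = 4 the leading error scales as h^4, so the weight is 2^4 = 16.
Numerator 16×A(h/2) − A(h) = 16×3.3936127878 − 3.3972379188 = 50.9005666860
Denominator 16 − 1 = 15.
Result: 3.3933711124
Correction |R − A(h/2)| = 2.417e-04; gap |A(h/2) − A(h)| = 3.625e-03.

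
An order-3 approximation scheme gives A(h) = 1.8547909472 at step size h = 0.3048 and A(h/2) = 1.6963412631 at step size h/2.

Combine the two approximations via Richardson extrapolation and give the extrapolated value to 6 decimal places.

1.673706

r = 3: numerator weight 8, denominator 7.
8 × 1.6963412631 = 13.5707301048; subtract 1.8547909472 → 11.7159391576
R = 11.7159391576/7 = 1.6737055939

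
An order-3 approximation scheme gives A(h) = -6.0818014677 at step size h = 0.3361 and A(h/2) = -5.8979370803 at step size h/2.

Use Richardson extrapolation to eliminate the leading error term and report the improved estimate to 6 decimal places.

-5.871671

With r = 3 the leading error scales as h^3, so the weight is 2^3 = 8.
Numerator 8×A(h/2) − A(h) = 8×(-5.8979370803) − (-6.0818014677) = -41.1016951747
(8×(-5.8979370803) − (-6.0818014677))/(8 − 1) = -5.8716707392
Correction |R − A(h/2)| = 2.627e-02; gap |A(h/2) − A(h)| = 1.839e-01.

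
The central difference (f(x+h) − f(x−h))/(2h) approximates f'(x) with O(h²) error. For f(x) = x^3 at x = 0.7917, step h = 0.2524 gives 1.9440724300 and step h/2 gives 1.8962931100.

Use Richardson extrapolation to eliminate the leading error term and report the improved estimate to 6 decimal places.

With r = 2 the leading error scales as h^2, so the weight is 2^2 = 4.
4*1.8962931100 = 7.5851724400; 7.5851724400 − 1.9440724300 = 5.6411000100
Denominator 4 − 1 = 3.
R = 5.6411000100/3 = 1.8803666700
Gap between inputs: 4.778e-02; correction applied: −0.0159264400.

1.880367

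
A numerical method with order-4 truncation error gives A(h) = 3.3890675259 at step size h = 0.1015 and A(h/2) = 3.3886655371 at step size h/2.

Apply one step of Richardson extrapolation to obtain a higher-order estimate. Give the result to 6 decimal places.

3.388639

Method order is 4; weight 2^4 = 16.
16×3.3886655371 = 54.2186485936; 54.2186485936 − 3.3890675259 = 50.8295810677
Denominator 16 − 1 = 15.
Result: 3.3886387378
Correction |R − A(h/2)| = 2.680e-05; gap |A(h/2) − A(h)| = 4.020e-04.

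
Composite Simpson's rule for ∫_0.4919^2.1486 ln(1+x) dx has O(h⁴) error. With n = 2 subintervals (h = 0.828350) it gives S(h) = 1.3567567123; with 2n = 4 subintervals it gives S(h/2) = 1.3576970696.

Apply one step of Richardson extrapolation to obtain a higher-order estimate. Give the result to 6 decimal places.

1.357760

Leading term ∝ h^4; use weight 16 = 2^4.
Weighted: 21.7231531136 − 1.3567567123 = 20.3663964013
Divide by 2^4 − 1 = 15.
Result: 1.3577597601
Shift from A(h/2): +0.0000626905.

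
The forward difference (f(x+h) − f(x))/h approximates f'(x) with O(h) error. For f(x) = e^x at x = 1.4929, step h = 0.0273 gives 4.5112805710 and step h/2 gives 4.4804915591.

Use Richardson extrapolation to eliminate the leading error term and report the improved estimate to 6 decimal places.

4.449703

r = 1: numerator weight 2, denominator 1.
Numerator 2·A(h/2) − A(h) = 2·4.4804915591 − 4.5112805710 = 4.4497025472
Divide by 2^1 − 1 = 1.
Extrapolated: 4.4497025472 / 1 = 4.4497025472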